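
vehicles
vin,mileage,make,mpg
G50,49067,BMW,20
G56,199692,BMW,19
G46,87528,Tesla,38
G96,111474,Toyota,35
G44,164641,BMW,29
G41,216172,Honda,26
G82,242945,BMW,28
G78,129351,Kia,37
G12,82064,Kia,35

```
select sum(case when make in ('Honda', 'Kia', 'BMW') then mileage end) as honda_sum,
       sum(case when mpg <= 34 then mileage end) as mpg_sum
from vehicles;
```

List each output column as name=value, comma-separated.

[honda_sum: make in ('Honda', 'Kia', 'BMW')]
vin=G50: ✓ → 49067
vin=G56: ✓ → 199692
vin=G46: ✗
vin=G96: ✗
vin=G44: ✓ → 164641
vin=G41: ✓ → 216172
vin=G82: ✓ → 242945
vin=G78: ✓ → 129351
vin=G12: ✓ → 82064
honda_sum = 49067 + 199692 + 164641 + 216172 + 242945 + 129351 + 82064 = 1083932
—
[mpg_sum: mpg <= 34]
vin=G50: ✓ → 49067
vin=G56: ✓ → 199692
vin=G46: ✗
vin=G96: ✗
vin=G44: ✓ → 164641
vin=G41: ✓ → 216172
vin=G82: ✓ → 242945
vin=G78: ✗
vin=G12: ✗
mpg_sum = 49067 + 199692 + 164641 + 216172 + 242945 = 872517

honda_sum=1083932, mpg_sum=872517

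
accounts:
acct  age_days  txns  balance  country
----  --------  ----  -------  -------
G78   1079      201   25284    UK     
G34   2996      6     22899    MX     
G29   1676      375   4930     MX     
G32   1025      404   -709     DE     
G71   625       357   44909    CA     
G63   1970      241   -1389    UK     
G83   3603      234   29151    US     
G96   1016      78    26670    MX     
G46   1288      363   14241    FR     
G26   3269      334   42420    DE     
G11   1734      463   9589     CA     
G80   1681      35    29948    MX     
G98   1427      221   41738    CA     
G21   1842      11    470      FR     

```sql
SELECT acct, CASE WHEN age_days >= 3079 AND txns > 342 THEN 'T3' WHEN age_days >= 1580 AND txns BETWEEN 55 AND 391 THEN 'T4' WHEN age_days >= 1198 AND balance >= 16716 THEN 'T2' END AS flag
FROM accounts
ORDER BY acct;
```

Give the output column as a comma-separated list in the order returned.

acct=G11: (no match → NULL) → NULL
acct=G21: (no match → NULL) → NULL
acct=G26: age_days >= 1580 AND txns BETWEEN 55 AND 391 → T4
acct=G29: age_days >= 1580 AND txns BETWEEN 55 AND 391 → T4
acct=G32: (no match → NULL) → NULL
acct=G34: age_days >= 1198 AND balance >= 16716 → T2
acct=G46: (no match → NULL) → NULL
acct=G63: age_days >= 1580 AND txns BETWEEN 55 AND 391 → T4
acct=G71: (no match → NULL) → NULL
acct=G78: (no match → NULL) → NULL
acct=G80: age_days >= 1198 AND balance >= 16716 → T2
acct=G83: age_days >= 1580 AND txns BETWEEN 55 AND 391 → T4
acct=G96: (no match → NULL) → NULL
acct=G98: age_days >= 1198 AND balance >= 16716 → T2

NULL, NULL, T4, T4, NULL, T2, NULL, T4, NULL, NULL, T2, T4, NULL, T2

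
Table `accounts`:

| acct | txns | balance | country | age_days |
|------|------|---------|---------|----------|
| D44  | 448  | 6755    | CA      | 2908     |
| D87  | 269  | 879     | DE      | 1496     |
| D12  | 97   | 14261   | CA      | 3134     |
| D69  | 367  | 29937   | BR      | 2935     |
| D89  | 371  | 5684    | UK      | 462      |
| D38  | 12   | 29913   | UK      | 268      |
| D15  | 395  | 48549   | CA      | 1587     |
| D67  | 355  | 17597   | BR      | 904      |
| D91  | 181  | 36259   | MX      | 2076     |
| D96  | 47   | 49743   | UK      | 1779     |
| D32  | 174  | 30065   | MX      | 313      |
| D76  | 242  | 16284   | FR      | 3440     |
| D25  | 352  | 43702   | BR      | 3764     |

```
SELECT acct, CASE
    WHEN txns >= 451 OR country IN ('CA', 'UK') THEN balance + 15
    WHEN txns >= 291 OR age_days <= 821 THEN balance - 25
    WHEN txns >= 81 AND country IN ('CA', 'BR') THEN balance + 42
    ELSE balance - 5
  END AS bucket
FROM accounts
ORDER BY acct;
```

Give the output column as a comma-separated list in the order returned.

acct=D12: txns >= 451 OR country IN ('CA', 'UK') → 14276
acct=D15: txns >= 451 OR country IN ('CA', 'UK') → 48564
acct=D25: txns >= 291 OR age_days <= 821 → 43677
acct=D32: txns >= 291 OR age_days <= 821 → 30040
acct=D38: txns >= 451 OR country IN ('CA', 'UK') → 29928
acct=D44: txns >= 451 OR country IN ('CA', 'UK') → 6770
acct=D67: txns >= 291 OR age_days <= 821 → 17572
acct=D69: txns >= 291 OR age_days <= 821 → 29912
acct=D76: ELSE → 16279
acct=D87: ELSE → 874
acct=D89: txns >= 451 OR country IN ('CA', 'UK') → 5699
acct=D91: ELSE → 36254
acct=D96: txns >= 451 OR country IN ('CA', 'UK') → 49758

14276, 48564, 43677, 30040, 29928, 6770, 17572, 29912, 16279, 874, 5699, 36254, 49758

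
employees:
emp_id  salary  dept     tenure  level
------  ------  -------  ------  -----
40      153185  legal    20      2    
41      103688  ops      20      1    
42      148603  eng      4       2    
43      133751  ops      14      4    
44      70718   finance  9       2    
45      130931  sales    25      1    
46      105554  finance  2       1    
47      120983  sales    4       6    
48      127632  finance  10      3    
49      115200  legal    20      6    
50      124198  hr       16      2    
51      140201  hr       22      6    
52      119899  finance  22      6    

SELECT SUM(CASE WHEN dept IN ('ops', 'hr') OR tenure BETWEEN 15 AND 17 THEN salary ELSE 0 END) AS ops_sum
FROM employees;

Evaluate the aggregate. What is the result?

501838

emp_id=40: ✗
emp_id=41: ✓ → 103688
emp_id=42: ✗
emp_id=43: ✓ → 133751
emp_id=44: ✗
emp_id=45: ✗
emp_id=46: ✗
emp_id=47: ✗
emp_id=48: ✗
emp_id=49: ✗
emp_id=50: ✓ → 124198
emp_id=51: ✓ → 140201
emp_id=52: ✗
ops_sum = 103688 + 133751 + 124198 + 140201 = 501838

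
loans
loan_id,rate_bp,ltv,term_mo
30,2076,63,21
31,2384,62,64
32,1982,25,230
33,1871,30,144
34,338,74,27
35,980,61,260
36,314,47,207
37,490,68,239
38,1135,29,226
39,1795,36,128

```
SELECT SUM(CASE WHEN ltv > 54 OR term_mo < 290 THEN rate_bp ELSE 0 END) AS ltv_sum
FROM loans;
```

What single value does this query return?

loan_id=30: ✓ → 2076
loan_id=31: ✓ → 2384
loan_id=32: ✓ → 1982
loan_id=33: ✓ → 1871
loan_id=34: ✓ → 338
loan_id=35: ✓ → 980
loan_id=36: ✓ → 314
loan_id=37: ✓ → 490
loan_id=38: ✓ → 1135
loan_id=39: ✓ → 1795
ltv_sum = 2076 + 2384 + 1982 + 1871 + 338 + 980 + 314 + 490 + 1135 + 1795 = 13365

13365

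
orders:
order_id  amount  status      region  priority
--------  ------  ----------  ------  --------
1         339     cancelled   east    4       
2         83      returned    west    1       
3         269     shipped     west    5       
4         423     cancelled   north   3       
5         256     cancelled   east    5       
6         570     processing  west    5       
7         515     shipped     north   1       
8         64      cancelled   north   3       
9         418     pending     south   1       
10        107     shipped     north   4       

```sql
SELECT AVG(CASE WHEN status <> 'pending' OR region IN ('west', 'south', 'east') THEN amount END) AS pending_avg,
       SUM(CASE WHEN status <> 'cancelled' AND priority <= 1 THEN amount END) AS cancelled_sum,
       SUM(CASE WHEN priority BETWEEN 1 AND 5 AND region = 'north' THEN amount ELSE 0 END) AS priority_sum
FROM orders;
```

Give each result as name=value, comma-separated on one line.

[pending_avg: status <> 'pending' OR region IN ('west', 'south', 'east')]
order_id=1: ✓ → 339
order_id=2: ✓ → 83
order_id=3: ✓ → 269
order_id=4: ✓ → 423
order_id=5: ✓ → 256
order_id=6: ✓ → 570
order_id=7: ✓ → 515
order_id=8: ✓ → 64
order_id=9: ✓ → 418
order_id=10: ✓ → 107
pending_avg = (339 + 83 + 269 + 423 + 256 + 570 + 515 + 64 + 418 + 107) / 10 = 304.4
—
[cancelled_sum: status <> 'cancelled' AND priority <= 1]
order_id=1: ✗
order_id=2: ✓ → 83
order_id=3: ✗
order_id=4: ✗
order_id=5: ✗
order_id=6: ✗
order_id=7: ✓ → 515
order_id=8: ✗
order_id=9: ✓ → 418
order_id=10: ✗
cancelled_sum = 83 + 515 + 418 = 1016
—
[priority_sum: priority BETWEEN 1 AND 5 AND region = 'north']
order_id=1: ✗
order_id=2: ✗
order_id=3: ✗
order_id=4: ✓ → 423
order_id=5: ✗
order_id=6: ✗
order_id=7: ✓ → 515
order_id=8: ✓ → 64
order_id=9: ✗
order_id=10: ✓ → 107
priority_sum = 423 + 515 + 64 + 107 = 1109

pending_avg=304.4, cancelled_sum=1016, priority_sum=1109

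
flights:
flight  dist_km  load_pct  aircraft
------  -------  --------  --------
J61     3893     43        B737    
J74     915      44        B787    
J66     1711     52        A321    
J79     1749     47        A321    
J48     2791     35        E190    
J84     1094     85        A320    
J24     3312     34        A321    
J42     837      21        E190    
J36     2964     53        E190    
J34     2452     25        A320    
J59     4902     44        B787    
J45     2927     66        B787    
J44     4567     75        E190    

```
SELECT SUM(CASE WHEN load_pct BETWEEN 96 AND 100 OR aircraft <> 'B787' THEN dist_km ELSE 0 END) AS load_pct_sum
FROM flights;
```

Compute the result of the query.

25370

flight=J61: ✓ → 3893
flight=J74: ✗
flight=J66: ✓ → 1711
flight=J79: ✓ → 1749
flight=J48: ✓ → 2791
flight=J84: ✓ → 1094
flight=J24: ✓ → 3312
flight=J42: ✓ → 837
flight=J36: ✓ → 2964
flight=J34: ✓ → 2452
flight=J59: ✗
flight=J45: ✗
flight=J44: ✓ → 4567
load_pct_sum = 3893 + 1711 + 1749 + 2791 + 1094 + 3312 + 837 + 2964 + 2452 + 4567 = 25370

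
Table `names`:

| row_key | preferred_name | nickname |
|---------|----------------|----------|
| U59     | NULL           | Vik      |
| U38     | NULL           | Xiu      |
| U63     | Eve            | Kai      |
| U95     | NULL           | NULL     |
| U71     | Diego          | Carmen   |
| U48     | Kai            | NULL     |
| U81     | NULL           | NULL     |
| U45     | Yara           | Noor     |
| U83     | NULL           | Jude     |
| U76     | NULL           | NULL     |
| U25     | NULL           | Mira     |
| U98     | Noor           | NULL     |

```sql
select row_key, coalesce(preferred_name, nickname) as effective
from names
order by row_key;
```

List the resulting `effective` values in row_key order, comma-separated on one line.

Mira, Xiu, Yara, Kai, Vik, Eve, Diego, NULL, NULL, Jude, NULL, Noor

row_key=U25: preferred_name=NULL, nickname=Mira → Mira
row_key=U38: preferred_name=NULL, nickname=Xiu → Xiu
row_key=U45: preferred_name=Yara → Yara
row_key=U48: preferred_name=Kai → Kai
row_key=U59: preferred_name=NULL, nickname=Vik → Vik
row_key=U63: preferred_name=Eve → Eve
row_key=U71: preferred_name=Diego → Diego
row_key=U76: preferred_name=NULL, nickname=NULL (all NULL) → NULL
row_key=U81: preferred_name=NULL, nickname=NULL (all NULL) → NULL
row_key=U83: preferred_name=NULL, nickname=Jude → Jude
row_key=U95: preferred_name=NULL, nickname=NULL (all NULL) → NULL
row_key=U98: preferred_name=Noor → Noor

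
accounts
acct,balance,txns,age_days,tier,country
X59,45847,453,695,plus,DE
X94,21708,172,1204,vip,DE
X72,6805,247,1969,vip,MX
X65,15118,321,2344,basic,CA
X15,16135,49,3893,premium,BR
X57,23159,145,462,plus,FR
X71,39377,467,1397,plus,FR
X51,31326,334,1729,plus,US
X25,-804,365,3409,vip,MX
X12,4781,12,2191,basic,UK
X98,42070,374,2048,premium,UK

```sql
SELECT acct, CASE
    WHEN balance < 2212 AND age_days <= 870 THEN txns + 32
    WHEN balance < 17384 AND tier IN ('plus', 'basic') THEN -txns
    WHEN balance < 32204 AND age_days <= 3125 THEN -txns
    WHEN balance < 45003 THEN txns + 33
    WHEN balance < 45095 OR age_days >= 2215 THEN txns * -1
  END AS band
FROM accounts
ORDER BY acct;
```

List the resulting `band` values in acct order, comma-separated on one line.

acct=X12: balance < 17384 AND tier IN ('plus', 'basic') → -12
acct=X15: balance < 45003 → 82
acct=X25: balance < 45003 → 398
acct=X51: balance < 32204 AND age_days <= 3125 → -334
acct=X57: balance < 32204 AND age_days <= 3125 → -145
acct=X59: (no match → NULL) → NULL
acct=X65: balance < 17384 AND tier IN ('plus', 'basic') → -321
acct=X71: balance < 45003 → 500
acct=X72: balance < 32204 AND age_days <= 3125 → -247
acct=X94: balance < 32204 AND age_days <= 3125 → -172
acct=X98: balance < 45003 → 407

-12, 82, 398, -334, -145, NULL, -321, 500, -247, -172, 407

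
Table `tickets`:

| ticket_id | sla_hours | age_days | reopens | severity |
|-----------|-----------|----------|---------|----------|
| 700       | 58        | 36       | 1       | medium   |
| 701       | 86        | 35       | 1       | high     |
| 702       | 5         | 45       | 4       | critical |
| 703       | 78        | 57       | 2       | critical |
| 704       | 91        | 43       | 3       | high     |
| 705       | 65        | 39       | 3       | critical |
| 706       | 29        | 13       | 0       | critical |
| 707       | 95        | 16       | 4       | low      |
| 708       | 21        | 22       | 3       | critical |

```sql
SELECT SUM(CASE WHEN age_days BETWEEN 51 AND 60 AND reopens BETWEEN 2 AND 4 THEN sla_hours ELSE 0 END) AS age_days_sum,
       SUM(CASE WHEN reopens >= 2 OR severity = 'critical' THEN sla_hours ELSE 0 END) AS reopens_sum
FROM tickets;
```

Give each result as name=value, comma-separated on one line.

[age_days_sum: age_days BETWEEN 51 AND 60 AND reopens BETWEEN 2 AND 4]
ticket_id=700: ✗
ticket_id=701: ✗
ticket_id=702: ✗
ticket_id=703: ✓ → 78
ticket_id=704: ✗
ticket_id=705: ✗
ticket_id=706: ✗
ticket_id=707: ✗
ticket_id=708: ✗
age_days_sum = 78
—
[reopens_sum: reopens >= 2 OR severity = 'critical']
ticket_id=700: ✗
ticket_id=701: ✗
ticket_id=702: ✓ → 5
ticket_id=703: ✓ → 78
ticket_id=704: ✓ → 91
ticket_id=705: ✓ → 65
ticket_id=706: ✓ → 29
ticket_id=707: ✓ → 95
ticket_id=708: ✓ → 21
reopens_sum = 5 + 78 + 91 + 65 + 29 + 95 + 21 = 384

age_days_sum=78, reopens_sum=384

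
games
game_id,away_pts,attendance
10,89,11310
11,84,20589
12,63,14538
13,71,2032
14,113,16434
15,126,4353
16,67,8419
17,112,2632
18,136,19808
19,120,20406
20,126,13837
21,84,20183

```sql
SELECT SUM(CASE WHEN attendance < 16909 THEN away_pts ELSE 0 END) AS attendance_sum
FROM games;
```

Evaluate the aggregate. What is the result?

767

game_id=10: ✓ → 89
game_id=11: ✗
game_id=12: ✓ → 63
game_id=13: ✓ → 71
game_id=14: ✓ → 113
game_id=15: ✓ → 126
game_id=16: ✓ → 67
game_id=17: ✓ → 112
game_id=18: ✗
game_id=19: ✗
game_id=20: ✓ → 126
game_id=21: ✗
attendance_sum = 89 + 63 + 71 + 113 + 126 + 67 + 112 + 126 = 767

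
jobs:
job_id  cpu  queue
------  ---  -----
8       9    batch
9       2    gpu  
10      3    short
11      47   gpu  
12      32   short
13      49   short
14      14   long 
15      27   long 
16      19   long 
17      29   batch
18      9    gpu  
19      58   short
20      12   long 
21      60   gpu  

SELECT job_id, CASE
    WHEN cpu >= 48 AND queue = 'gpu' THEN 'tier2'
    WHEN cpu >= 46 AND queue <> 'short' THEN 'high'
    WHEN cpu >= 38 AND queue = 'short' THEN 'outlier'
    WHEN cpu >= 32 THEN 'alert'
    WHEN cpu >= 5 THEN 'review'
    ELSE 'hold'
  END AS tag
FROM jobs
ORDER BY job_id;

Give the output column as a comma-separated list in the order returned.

review, hold, hold, high, alert, outlier, review, review, review, review, review, outlier, review, tier2

job_id=8: cpu >= 5 → review
job_id=9: ELSE → hold
job_id=10: ELSE → hold
job_id=11: cpu >= 46 AND queue <> 'short' → high
job_id=12: cpu >= 32 → alert
job_id=13: cpu >= 38 AND queue = 'short' → outlier
job_id=14: cpu >= 5 → review
job_id=15: cpu >= 5 → review
job_id=16: cpu >= 5 → review
job_id=17: cpu >= 5 → review
job_id=18: cpu >= 5 → review
job_id=19: cpu >= 38 AND queue = 'short' → outlier
job_id=20: cpu >= 5 → review
job_id=21: cpu >= 48 AND queue = 'gpu' → tier2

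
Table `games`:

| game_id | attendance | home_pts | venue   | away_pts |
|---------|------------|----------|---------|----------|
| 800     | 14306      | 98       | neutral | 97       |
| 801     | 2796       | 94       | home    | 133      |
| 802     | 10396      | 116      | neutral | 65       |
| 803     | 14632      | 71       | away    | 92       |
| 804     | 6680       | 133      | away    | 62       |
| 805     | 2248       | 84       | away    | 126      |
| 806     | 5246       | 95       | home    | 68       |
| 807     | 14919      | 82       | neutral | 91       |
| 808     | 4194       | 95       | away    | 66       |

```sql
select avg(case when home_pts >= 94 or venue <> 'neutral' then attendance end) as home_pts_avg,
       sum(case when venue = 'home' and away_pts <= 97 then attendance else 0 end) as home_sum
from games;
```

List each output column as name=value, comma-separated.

[home_pts_avg: home_pts >= 94 or venue <> 'neutral']
game_id=800: ✓ → 14306
game_id=801: ✓ → 2796
game_id=802: ✓ → 10396
game_id=803: ✓ → 14632
game_id=804: ✓ → 6680
game_id=805: ✓ → 2248
game_id=806: ✓ → 5246
game_id=807: ✗
game_id=808: ✓ → 4194
home_pts_avg = (14306 + 2796 + 10396 + 14632 + 6680 + 2248 + 5246 + 4194) / 8 = 7562.25
—
[home_sum: venue = 'home' and away_pts <= 97]
game_id=800: ✗
game_id=801: ✗
game_id=802: ✗
game_id=803: ✗
game_id=804: ✗
game_id=805: ✗
game_id=806: ✓ → 5246
game_id=807: ✗
game_id=808: ✗
home_sum = 5246

home_pts_avg=7562.25, home_sum=5246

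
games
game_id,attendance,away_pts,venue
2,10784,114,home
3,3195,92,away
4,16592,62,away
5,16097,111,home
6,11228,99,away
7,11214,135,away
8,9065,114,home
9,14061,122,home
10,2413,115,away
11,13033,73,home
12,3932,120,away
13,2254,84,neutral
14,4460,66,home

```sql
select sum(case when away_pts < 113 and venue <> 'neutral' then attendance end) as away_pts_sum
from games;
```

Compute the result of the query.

game_id=2: ✗
game_id=3: ✓ → 3195
game_id=4: ✓ → 16592
game_id=5: ✓ → 16097
game_id=6: ✓ → 11228
game_id=7: ✗
game_id=8: ✗
game_id=9: ✗
game_id=10: ✗
game_id=11: ✓ → 13033
game_id=12: ✗
game_id=13: ✗
game_id=14: ✓ → 4460
away_pts_sum = 3195 + 16592 + 16097 + 11228 + 13033 + 4460 = 64605

64605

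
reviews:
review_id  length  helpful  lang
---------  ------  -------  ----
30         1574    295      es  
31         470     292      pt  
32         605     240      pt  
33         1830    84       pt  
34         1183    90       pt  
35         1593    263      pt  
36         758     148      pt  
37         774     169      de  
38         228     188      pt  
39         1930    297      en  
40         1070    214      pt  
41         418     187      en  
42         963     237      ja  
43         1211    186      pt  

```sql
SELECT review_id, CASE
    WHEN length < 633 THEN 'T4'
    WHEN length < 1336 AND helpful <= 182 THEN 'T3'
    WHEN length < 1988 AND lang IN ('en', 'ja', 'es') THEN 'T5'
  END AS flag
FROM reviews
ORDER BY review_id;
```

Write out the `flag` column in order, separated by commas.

T5, T4, T4, NULL, T3, NULL, T3, T3, T4, T5, NULL, T4, T5, NULL

review_id=30: length < 1988 AND lang IN ('en', 'ja', 'es') → T5
review_id=31: length < 633 → T4
review_id=32: length < 633 → T4
review_id=33: (no match → NULL) → NULL
review_id=34: length < 1336 AND helpful <= 182 → T3
review_id=35: (no match → NULL) → NULL
review_id=36: length < 1336 AND helpful <= 182 → T3
review_id=37: length < 1336 AND helpful <= 182 → T3
review_id=38: length < 633 → T4
review_id=39: length < 1988 AND lang IN ('en', 'ja', 'es') → T5
review_id=40: (no match → NULL) → NULL
review_id=41: length < 633 → T4
review_id=42: length < 1988 AND lang IN ('en', 'ja', 'es') → T5
review_id=43: (no match → NULL) → NULL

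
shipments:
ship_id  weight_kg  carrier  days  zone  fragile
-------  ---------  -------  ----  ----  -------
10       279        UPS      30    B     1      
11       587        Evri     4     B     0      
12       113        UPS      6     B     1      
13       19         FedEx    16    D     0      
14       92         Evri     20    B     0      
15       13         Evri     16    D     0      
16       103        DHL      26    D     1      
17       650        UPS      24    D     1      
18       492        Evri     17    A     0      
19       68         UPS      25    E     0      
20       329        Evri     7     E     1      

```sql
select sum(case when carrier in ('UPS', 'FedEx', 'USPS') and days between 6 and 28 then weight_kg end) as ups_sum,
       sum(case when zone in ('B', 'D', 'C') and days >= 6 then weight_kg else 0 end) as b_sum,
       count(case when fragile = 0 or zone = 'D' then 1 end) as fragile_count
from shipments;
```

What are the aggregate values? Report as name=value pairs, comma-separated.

[ups_sum: carrier in ('UPS', 'FedEx', 'USPS') and days between 6 and 28]
ship_id=10: ✗
ship_id=11: ✗
ship_id=12: ✓ → 113
ship_id=13: ✓ → 19
ship_id=14: ✗
ship_id=15: ✗
ship_id=16: ✗
ship_id=17: ✓ → 650
ship_id=18: ✗
ship_id=19: ✓ → 68
ship_id=20: ✗
ups_sum = 113 + 19 + 650 + 68 = 850
—
[b_sum: zone in ('B', 'D', 'C') and days >= 6]
ship_id=10: ✓ → 279
ship_id=11: ✗
ship_id=12: ✓ → 113
ship_id=13: ✓ → 19
ship_id=14: ✓ → 92
ship_id=15: ✓ → 13
ship_id=16: ✓ → 103
ship_id=17: ✓ → 650
ship_id=18: ✗
ship_id=19: ✗
ship_id=20: ✗
b_sum = 279 + 113 + 19 + 92 + 13 + 103 + 650 = 1269
—
[fragile_count: fragile = 0 or zone = 'D']
ship_id=10: ✗
ship_id=11: ✓ → 1
ship_id=12: ✗
ship_id=13: ✓ → 1
ship_id=14: ✓ → 1
ship_id=15: ✓ → 1
ship_id=16: ✓ → 1
ship_id=17: ✓ → 1
ship_id=18: ✓ → 1
ship_id=19: ✓ → 1
ship_id=20: ✗
fragile_count = COUNT(1, 1, 1, 1, 1, 1, 1, 1) = 8

ups_sum=850, b_sum=1269, fragile_count=8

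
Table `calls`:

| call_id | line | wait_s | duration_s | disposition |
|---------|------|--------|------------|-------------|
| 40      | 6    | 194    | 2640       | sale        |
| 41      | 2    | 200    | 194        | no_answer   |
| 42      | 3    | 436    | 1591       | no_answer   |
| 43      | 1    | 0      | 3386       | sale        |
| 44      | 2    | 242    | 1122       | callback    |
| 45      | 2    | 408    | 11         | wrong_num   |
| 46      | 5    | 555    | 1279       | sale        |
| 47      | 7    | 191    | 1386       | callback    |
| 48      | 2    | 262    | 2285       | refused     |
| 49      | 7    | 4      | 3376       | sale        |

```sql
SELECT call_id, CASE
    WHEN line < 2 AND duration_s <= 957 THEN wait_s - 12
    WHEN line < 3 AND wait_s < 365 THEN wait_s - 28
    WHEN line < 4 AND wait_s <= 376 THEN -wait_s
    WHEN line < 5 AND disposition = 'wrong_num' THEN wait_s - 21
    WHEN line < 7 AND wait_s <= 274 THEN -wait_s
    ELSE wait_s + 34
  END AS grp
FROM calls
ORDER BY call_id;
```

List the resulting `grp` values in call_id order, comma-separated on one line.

-194, 172, 470, -28, 214, 387, 589, 225, 234, 38

call_id=40: line < 7 AND wait_s <= 274 → -194
call_id=41: line < 3 AND wait_s < 365 → 172
call_id=42: ELSE → 470
call_id=43: line < 3 AND wait_s < 365 → -28
call_id=44: line < 3 AND wait_s < 365 → 214
call_id=45: line < 5 AND disposition = 'wrong_num' → 387
call_id=46: ELSE → 589
call_id=47: ELSE → 225
call_id=48: line < 3 AND wait_s < 365 → 234
call_id=49: ELSE → 38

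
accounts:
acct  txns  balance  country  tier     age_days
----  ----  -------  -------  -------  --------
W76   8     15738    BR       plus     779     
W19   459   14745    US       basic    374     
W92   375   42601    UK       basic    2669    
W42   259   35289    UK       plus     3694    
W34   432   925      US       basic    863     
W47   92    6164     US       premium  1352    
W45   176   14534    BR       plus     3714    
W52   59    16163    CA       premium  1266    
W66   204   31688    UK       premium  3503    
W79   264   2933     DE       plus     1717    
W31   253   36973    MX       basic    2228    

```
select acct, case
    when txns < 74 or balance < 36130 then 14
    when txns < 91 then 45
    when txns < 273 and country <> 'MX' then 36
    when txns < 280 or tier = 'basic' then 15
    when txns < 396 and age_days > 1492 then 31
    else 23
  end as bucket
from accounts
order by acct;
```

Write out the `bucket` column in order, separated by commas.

acct=W19: txns < 74 or balance < 36130 → 14
acct=W31: txns < 280 or tier = 'basic' → 15
acct=W34: txns < 74 or balance < 36130 → 14
acct=W42: txns < 74 or balance < 36130 → 14
acct=W45: txns < 74 or balance < 36130 → 14
acct=W47: txns < 74 or balance < 36130 → 14
acct=W52: txns < 74 or balance < 36130 → 14
acct=W66: txns < 74 or balance < 36130 → 14
acct=W76: txns < 74 or balance < 36130 → 14
acct=W79: txns < 74 or balance < 36130 → 14
acct=W92: txns < 280 or tier = 'basic' → 15

14, 15, 14, 14, 14, 14, 14, 14, 14, 14, 15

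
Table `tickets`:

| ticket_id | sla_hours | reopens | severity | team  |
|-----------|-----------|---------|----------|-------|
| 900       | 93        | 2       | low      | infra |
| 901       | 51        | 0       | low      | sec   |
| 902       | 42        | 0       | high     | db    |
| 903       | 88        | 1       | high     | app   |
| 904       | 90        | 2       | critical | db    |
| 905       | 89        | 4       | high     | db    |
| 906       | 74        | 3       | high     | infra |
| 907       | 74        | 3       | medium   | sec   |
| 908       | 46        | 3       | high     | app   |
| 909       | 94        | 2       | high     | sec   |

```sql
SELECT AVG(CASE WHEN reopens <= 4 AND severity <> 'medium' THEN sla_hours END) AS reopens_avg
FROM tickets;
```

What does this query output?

ticket_id=900: ✓ → 93
ticket_id=901: ✓ → 51
ticket_id=902: ✓ → 42
ticket_id=903: ✓ → 88
ticket_id=904: ✓ → 90
ticket_id=905: ✓ → 89
ticket_id=906: ✓ → 74
ticket_id=907: ✗
ticket_id=908: ✓ → 46
ticket_id=909: ✓ → 94
reopens_avg = (93 + 51 + 42 + 88 + 90 + 89 + 74 + 46 + 94) / 9 = 74.1111111111

74.1111111111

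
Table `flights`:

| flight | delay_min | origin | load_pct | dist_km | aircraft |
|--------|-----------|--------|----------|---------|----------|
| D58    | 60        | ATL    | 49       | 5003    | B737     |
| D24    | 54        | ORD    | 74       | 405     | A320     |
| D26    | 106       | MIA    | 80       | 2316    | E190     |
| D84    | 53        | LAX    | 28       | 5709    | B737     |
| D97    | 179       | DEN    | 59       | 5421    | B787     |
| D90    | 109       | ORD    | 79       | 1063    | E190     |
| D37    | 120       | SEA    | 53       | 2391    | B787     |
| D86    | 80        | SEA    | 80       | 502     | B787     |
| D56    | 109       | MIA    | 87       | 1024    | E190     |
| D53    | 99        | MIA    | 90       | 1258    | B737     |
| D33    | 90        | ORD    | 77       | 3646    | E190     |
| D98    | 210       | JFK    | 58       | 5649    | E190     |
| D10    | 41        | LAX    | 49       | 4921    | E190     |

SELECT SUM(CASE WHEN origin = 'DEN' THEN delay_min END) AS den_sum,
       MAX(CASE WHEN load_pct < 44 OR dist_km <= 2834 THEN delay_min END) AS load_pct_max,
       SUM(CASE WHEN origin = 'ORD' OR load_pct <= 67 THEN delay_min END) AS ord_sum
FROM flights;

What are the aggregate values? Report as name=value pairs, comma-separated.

[den_sum: origin = 'DEN']
flight=D58: ✗
flight=D24: ✗
flight=D26: ✗
flight=D84: ✗
flight=D97: ✓ → 179
flight=D90: ✗
flight=D37: ✗
flight=D86: ✗
flight=D56: ✗
flight=D53: ✗
flight=D33: ✗
flight=D98: ✗
flight=D10: ✗
den_sum = 179
—
[load_pct_max: load_pct < 44 OR dist_km <= 2834]
flight=D58: ✗
flight=D24: ✓ → 54
flight=D26: ✓ → 106
flight=D84: ✓ → 53
flight=D97: ✗
flight=D90: ✓ → 109
flight=D37: ✓ → 120
flight=D86: ✓ → 80
flight=D56: ✓ → 109
flight=D53: ✓ → 99
flight=D33: ✗
flight=D98: ✗
flight=D10: ✗
load_pct_max = MAX(54, 106, 53, 109, 120, 80, 109, 99) = 120
—
[ord_sum: origin = 'ORD' OR load_pct <= 67]
flight=D58: ✓ → 60
flight=D24: ✓ → 54
flight=D26: ✗
flight=D84: ✓ → 53
flight=D97: ✓ → 179
flight=D90: ✓ → 109
flight=D37: ✓ → 120
flight=D86: ✗
flight=D56: ✗
flight=D53: ✗
flight=D33: ✓ → 90
flight=D98: ✓ → 210
flight=D10: ✓ → 41
ord_sum = 60 + 54 + 53 + 179 + 109 + 120 + 90 + 210 + 41 = 916

den_sum=179, load_pct_max=120, ord_sum=916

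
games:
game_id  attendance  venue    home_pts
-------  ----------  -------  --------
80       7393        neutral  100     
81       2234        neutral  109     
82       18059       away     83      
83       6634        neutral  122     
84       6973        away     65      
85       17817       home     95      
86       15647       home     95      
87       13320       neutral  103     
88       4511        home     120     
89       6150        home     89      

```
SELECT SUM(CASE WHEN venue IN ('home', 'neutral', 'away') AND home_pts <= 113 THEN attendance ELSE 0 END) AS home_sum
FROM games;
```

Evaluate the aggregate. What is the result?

game_id=80: ✓ → 7393
game_id=81: ✓ → 2234
game_id=82: ✓ → 18059
game_id=83: ✗
game_id=84: ✓ → 6973
game_id=85: ✓ → 17817
game_id=86: ✓ → 15647
game_id=87: ✓ → 13320
game_id=88: ✗
game_id=89: ✓ → 6150
home_sum = 7393 + 2234 + 18059 + 6973 + 17817 + 15647 + 13320 + 6150 = 87593

87593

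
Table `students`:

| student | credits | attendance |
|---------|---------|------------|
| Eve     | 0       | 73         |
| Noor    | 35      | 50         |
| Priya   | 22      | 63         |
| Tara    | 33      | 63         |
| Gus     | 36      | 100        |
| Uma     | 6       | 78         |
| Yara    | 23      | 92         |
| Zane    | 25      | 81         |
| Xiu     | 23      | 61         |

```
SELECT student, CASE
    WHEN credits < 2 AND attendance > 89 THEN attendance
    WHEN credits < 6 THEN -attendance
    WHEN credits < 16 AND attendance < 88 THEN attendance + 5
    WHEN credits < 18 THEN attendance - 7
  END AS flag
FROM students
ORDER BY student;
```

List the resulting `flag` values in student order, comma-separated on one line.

-73, NULL, NULL, NULL, NULL, 83, NULL, NULL, NULL

student=Eve: credits < 6 → -73
student=Gus: (no match → NULL) → NULL
student=Noor: (no match → NULL) → NULL
student=Priya: (no match → NULL) → NULL
student=Tara: (no match → NULL) → NULL
student=Uma: credits < 16 AND attendance < 88 → 83
student=Xiu: (no match → NULL) → NULL
student=Yara: (no match → NULL) → NULL
student=Zane: (no match → NULL) → NULL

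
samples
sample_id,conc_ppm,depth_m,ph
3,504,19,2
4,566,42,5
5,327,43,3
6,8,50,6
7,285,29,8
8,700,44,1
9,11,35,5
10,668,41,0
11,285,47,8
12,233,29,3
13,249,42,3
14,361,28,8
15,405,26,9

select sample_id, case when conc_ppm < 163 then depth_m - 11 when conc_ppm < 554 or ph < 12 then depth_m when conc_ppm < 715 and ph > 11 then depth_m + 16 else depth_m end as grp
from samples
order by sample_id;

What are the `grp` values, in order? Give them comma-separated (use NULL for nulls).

sample_id=3: conc_ppm < 554 or ph < 12 → 19
sample_id=4: conc_ppm < 554 or ph < 12 → 42
sample_id=5: conc_ppm < 554 or ph < 12 → 43
sample_id=6: conc_ppm < 163 → 39
sample_id=7: conc_ppm < 554 or ph < 12 → 29
sample_id=8: conc_ppm < 554 or ph < 12 → 44
sample_id=9: conc_ppm < 163 → 24
sample_id=10: conc_ppm < 554 or ph < 12 → 41
sample_id=11: conc_ppm < 554 or ph < 12 → 47
sample_id=12: conc_ppm < 554 or ph < 12 → 29
sample_id=13: conc_ppm < 554 or ph < 12 → 42
sample_id=14: conc_ppm < 554 or ph < 12 → 28
sample_id=15: conc_ppm < 554 or ph < 12 → 26

19, 42, 43, 39, 29, 44, 24, 41, 47, 29, 42, 28, 26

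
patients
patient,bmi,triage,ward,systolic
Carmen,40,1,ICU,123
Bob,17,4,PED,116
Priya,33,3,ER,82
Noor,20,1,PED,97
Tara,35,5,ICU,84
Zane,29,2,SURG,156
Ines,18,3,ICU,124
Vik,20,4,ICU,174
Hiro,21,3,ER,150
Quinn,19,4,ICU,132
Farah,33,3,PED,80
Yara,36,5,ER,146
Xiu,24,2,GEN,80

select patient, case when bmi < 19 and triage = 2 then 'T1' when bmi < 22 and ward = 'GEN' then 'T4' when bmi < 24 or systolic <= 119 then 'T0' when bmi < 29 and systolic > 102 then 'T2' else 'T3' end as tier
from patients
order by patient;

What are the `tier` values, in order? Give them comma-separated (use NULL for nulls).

T0, T3, T0, T0, T0, T0, T0, T0, T0, T0, T0, T3, T3

patient=Bob: bmi < 24 or systolic <= 119 → T0
patient=Carmen: ELSE → T3
patient=Farah: bmi < 24 or systolic <= 119 → T0
patient=Hiro: bmi < 24 or systolic <= 119 → T0
patient=Ines: bmi < 24 or systolic <= 119 → T0
patient=Noor: bmi < 24 or systolic <= 119 → T0
patient=Priya: bmi < 24 or systolic <= 119 → T0
patient=Quinn: bmi < 24 or systolic <= 119 → T0
patient=Tara: bmi < 24 or systolic <= 119 → T0
patient=Vik: bmi < 24 or systolic <= 119 → T0
patient=Xiu: bmi < 24 or systolic <= 119 → T0
patient=Yara: ELSE → T3
patient=Zane: ELSE → T3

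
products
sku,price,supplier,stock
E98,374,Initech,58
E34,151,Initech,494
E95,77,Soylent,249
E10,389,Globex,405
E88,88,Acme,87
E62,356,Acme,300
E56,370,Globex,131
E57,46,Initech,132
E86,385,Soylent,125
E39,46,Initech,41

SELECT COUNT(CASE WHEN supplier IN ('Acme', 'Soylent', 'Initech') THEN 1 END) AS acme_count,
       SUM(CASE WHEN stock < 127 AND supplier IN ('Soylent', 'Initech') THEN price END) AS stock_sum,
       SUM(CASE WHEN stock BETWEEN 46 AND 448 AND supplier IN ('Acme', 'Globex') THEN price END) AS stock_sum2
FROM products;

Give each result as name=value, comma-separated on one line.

[acme_count: supplier IN ('Acme', 'Soylent', 'Initech')]
sku=E98: ✓ → 1
sku=E34: ✓ → 1
sku=E95: ✓ → 1
sku=E10: ✗
sku=E88: ✓ → 1
sku=E62: ✓ → 1
sku=E56: ✗
sku=E57: ✓ → 1
sku=E86: ✓ → 1
sku=E39: ✓ → 1
acme_count = COUNT(1, 1, 1, 1, 1, 1, 1, 1) = 8
—
[stock_sum: stock < 127 AND supplier IN ('Soylent', 'Initech')]
sku=E98: ✓ → 374
sku=E34: ✗
sku=E95: ✗
sku=E10: ✗
sku=E88: ✗
sku=E62: ✗
sku=E56: ✗
sku=E57: ✗
sku=E86: ✓ → 385
sku=E39: ✓ → 46
stock_sum = 374 + 385 + 46 = 805
—
[stock_sum2: stock BETWEEN 46 AND 448 AND supplier IN ('Acme', 'Globex')]
sku=E98: ✗
sku=E34: ✗
sku=E95: ✗
sku=E10: ✓ → 389
sku=E88: ✓ → 88
sku=E62: ✓ → 356
sku=E56: ✓ → 370
sku=E57: ✗
sku=E86: ✗
sku=E39: ✗
stock_sum2 = 389 + 88 + 356 + 370 = 1203

acme_count=8, stock_sum=805, stock_sum2=1203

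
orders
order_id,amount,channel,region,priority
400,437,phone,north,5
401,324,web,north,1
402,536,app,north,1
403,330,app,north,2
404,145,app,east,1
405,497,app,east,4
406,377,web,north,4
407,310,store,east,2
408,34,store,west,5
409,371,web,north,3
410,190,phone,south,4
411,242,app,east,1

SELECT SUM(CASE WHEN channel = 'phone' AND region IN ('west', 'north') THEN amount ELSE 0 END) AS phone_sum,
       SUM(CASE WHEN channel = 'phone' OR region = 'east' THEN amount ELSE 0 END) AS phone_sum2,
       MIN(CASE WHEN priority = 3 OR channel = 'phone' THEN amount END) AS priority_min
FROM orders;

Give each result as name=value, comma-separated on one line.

[phone_sum: channel = 'phone' AND region IN ('west', 'north')]
order_id=400: ✓ → 437
order_id=401: ✗
order_id=402: ✗
order_id=403: ✗
order_id=404: ✗
order_id=405: ✗
order_id=406: ✗
order_id=407: ✗
order_id=408: ✗
order_id=409: ✗
order_id=410: ✗
order_id=411: ✗
phone_sum = 437
—
[phone_sum2: channel = 'phone' OR region = 'east']
order_id=400: ✓ → 437
order_id=401: ✗
order_id=402: ✗
order_id=403: ✗
order_id=404: ✓ → 145
order_id=405: ✓ → 497
order_id=406: ✗
order_id=407: ✓ → 310
order_id=408: ✗
order_id=409: ✗
order_id=410: ✓ → 190
order_id=411: ✓ → 242
phone_sum2 = 437 + 145 + 497 + 310 + 190 + 242 = 1821
—
[priority_min: priority = 3 OR channel = 'phone']
order_id=400: ✓ → 437
order_id=401: ✗
order_id=402: ✗
order_id=403: ✗
order_id=404: ✗
order_id=405: ✗
order_id=406: ✗
order_id=407: ✗
order_id=408: ✗
order_id=409: ✓ → 371
order_id=410: ✓ → 190
order_id=411: ✗
priority_min = MIN(437, 371, 190) = 190

phone_sum=437, phone_sum2=1821, priority_min=190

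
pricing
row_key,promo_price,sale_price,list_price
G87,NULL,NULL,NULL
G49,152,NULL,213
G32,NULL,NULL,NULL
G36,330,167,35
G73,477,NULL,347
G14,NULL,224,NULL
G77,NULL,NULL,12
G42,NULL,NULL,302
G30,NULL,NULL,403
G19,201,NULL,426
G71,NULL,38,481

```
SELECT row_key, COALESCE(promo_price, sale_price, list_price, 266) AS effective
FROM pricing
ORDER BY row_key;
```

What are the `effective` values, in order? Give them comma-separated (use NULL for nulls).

row_key=G14: promo_price=NULL, sale_price=224 → 224
row_key=G19: promo_price=201 → 201
row_key=G30: promo_price=NULL, sale_price=NULL, list_price=403 → 403
row_key=G32: promo_price=NULL, sale_price=NULL, list_price=NULL, → literal 266 → 266
row_key=G36: promo_price=330 → 330
row_key=G42: promo_price=NULL, sale_price=NULL, list_price=302 → 302
row_key=G49: promo_price=152 → 152
row_key=G71: promo_price=NULL, sale_price=38 → 38
row_key=G73: promo_price=477 → 477
row_key=G77: promo_price=NULL, sale_price=NULL, list_price=12 → 12
row_key=G87: promo_price=NULL, sale_price=NULL, list_price=NULL, → literal 266 → 266

224, 201, 403, 266, 330, 302, 152, 38, 477, 12, 266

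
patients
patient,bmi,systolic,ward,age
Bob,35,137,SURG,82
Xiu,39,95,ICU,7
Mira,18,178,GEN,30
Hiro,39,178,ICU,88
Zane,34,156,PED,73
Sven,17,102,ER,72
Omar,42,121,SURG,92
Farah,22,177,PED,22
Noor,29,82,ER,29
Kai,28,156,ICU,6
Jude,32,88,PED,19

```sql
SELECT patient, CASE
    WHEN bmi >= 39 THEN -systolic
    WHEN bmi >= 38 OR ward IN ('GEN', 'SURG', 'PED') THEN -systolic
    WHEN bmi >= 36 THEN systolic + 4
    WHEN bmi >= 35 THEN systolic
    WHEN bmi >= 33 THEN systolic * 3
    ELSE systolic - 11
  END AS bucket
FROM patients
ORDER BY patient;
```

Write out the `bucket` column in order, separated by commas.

patient=Bob: bmi >= 38 OR ward IN ('GEN', 'SURG', 'PED') → -137
patient=Farah: bmi >= 38 OR ward IN ('GEN', 'SURG', 'PED') → -177
patient=Hiro: bmi >= 39 → -178
patient=Jude: bmi >= 38 OR ward IN ('GEN', 'SURG', 'PED') → -88
patient=Kai: ELSE → 145
patient=Mira: bmi >= 38 OR ward IN ('GEN', 'SURG', 'PED') → -178
patient=Noor: ELSE → 71
patient=Omar: bmi >= 39 → -121
patient=Sven: ELSE → 91
patient=Xiu: bmi >= 39 → -95
patient=Zane: bmi >= 38 OR ward IN ('GEN', 'SURG', 'PED') → -156

-137, -177, -178, -88, 145, -178, 71, -121, 91, -95, -156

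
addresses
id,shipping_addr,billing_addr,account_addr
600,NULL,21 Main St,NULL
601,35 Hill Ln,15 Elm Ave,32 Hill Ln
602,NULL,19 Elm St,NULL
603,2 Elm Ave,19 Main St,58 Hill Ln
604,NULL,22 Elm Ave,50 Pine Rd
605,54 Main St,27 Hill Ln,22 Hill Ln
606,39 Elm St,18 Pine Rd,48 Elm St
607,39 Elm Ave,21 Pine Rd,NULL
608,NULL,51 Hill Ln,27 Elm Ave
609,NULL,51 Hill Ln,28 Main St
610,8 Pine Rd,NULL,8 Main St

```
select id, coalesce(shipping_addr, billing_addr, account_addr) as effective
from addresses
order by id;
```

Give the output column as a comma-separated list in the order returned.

21 Main St, 35 Hill Ln, 19 Elm St, 2 Elm Ave, 22 Elm Ave, 54 Main St, 39 Elm St, 39 Elm Ave, 51 Hill Ln, 51 Hill Ln, 8 Pine Rd

id=600: shipping_addr=NULL, billing_addr=21 Main St → 21 Main St
id=601: shipping_addr=35 Hill Ln → 35 Hill Ln
id=602: shipping_addr=NULL, billing_addr=19 Elm St → 19 Elm St
id=603: shipping_addr=2 Elm Ave → 2 Elm Ave
id=604: shipping_addr=NULL, billing_addr=22 Elm Ave → 22 Elm Ave
id=605: shipping_addr=54 Main St → 54 Main St
id=606: shipping_addr=39 Elm St → 39 Elm St
id=607: shipping_addr=39 Elm Ave → 39 Elm Ave
id=608: shipping_addr=NULL, billing_addr=51 Hill Ln → 51 Hill Ln
id=609: shipping_addr=NULL, billing_addr=51 Hill Ln → 51 Hill Ln
id=610: shipping_addr=8 Pine Rd → 8 Pine Rd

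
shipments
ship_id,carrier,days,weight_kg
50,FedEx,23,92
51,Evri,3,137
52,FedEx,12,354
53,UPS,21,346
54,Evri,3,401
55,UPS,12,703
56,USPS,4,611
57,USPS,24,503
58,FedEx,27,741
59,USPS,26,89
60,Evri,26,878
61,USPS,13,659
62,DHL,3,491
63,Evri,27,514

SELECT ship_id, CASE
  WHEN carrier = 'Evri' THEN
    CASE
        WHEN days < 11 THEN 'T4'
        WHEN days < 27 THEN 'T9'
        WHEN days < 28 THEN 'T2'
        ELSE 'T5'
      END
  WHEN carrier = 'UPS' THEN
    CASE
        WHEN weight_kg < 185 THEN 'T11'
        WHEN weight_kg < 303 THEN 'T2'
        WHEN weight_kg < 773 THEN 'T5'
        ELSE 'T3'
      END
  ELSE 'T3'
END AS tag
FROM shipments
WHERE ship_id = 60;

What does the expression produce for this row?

ship_id = 60: carrier=Evri, days=26, weight_kg=878.
carrier='Evri' → inner[days < 27] → T9

T9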